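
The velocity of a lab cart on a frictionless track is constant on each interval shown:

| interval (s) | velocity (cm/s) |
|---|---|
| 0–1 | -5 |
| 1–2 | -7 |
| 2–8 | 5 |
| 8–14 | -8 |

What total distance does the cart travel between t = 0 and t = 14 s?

Distance (not displacement) is the total path length: add the absolute areas under v-t.
0–1 s: |-5| × 1 = 5 cm
1–2 s: |-7| × 1 = 7 cm
2–8 s: |5| × 6 = 30 cm
8–14 s: |-8| × 6 = 48 cm
Total distance = 90 cm

90 cm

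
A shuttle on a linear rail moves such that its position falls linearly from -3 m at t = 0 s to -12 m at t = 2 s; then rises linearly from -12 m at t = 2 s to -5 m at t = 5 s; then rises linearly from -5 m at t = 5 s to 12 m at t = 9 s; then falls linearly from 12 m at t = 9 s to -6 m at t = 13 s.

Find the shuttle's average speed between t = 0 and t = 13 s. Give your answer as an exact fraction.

51/13 m/s

Average speed = (total path length)/(elapsed time); on a piecewise-linear x-t graph the path length is Σ|Δx|.
0–2 s: |Δx| = |-12 − -3| = 9 m
2–5 s: |Δx| = |-5 − -12| = 7 m
5–9 s: |Δx| = |12 − -5| = 17 m
9–13 s: |Δx| = |-6 − 12| = 18 m
Total path = 51 m; average speed = 51/13 = 51/13 m/s.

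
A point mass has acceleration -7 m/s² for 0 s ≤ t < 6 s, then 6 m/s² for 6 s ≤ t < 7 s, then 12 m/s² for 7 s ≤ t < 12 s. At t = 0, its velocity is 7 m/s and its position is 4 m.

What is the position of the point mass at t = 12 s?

-107 m

On each constant-a segment, Δv = aΔt and Δx = v₀Δt + ½aΔt²; chain segment to segment.
0–6 s: v starts 7 m/s; Δx = 7·6 + ½·-7·6² = -84 m; v ends -35 m/s.
6–7 s: v starts -35 m/s; Δx = -35·1 + ½·6·1² = -32 m; v ends -29 m/s.
7–12 s: v starts -29 m/s; Δx = -29·5 + ½·12·5² = 5 m; v ends 31 m/s.
x(12) = 4 + Σ Δx = -107 m.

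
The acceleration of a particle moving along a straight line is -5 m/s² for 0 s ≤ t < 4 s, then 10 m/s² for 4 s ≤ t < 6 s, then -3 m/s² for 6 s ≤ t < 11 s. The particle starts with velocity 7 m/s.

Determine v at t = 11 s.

Δv equals the area under the a-t graph; then v = v₀ + Δv.
0–4 s: -5 × 4 = -20 m/s
4–6 s: 10 × 2 = 20 m/s
6–11 s: -3 × 5 = -15 m/s
Δv = -15 m/s, so v(11) = 7 + (-15) = -8 m/s.

-8 m/s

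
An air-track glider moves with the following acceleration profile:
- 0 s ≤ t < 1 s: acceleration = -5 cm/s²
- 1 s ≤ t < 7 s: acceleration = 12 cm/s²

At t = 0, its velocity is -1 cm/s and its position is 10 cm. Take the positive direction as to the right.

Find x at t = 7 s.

186.5 cm

On each constant-a segment, Δv = aΔt and Δx = v₀Δt + ½aΔt²; chain segment to segment.
0–1 s: v starts -1 cm/s; Δx = -1·1 + ½·-5·1² = -3.5 cm; v ends -6 cm/s.
1–7 s: v starts -6 cm/s; Δx = -6·6 + ½·12·6² = 180 cm; v ends 66 cm/s.
x(7) = 10 + Σ Δx = 186.5 cm.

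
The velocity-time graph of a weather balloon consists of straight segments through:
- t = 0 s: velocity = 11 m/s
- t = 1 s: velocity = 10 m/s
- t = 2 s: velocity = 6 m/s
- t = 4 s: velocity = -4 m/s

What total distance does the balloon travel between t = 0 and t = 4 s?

23.7 m

Distance (not displacement) is the total path length: add the absolute areas under v-t.
0–1 s: |½(11 + 10)(1)| = 10.5 m
1–2 s: |½(10 + 6)(1)| = 8 m
2–4 s: v = 0 at t = 3.2 s; triangle areas 3.6 + 1.6 = 5.2 m
Total distance = 23.7 m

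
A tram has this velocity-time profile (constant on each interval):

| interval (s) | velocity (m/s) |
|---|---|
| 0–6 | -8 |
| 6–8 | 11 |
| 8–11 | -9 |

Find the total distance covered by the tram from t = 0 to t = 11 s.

97 m

Total distance travelled is ∫|v| dt — sum the magnitudes of each area piece.
0–6 s: |-8| × 6 = 48 m
6–8 s: |11| × 2 = 22 m
8–11 s: |-9| × 3 = 27 m
Total distance = 97 m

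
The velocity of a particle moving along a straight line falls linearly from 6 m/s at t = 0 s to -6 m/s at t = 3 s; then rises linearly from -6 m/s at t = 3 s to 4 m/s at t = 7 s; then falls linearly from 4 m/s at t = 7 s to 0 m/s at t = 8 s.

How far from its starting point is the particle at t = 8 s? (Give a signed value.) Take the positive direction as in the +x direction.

-2 m

Displacement is the signed area under the v-t curve.
0–3 s: ½(6 + -6)(3) = 0 m
3–7 s: ½(-6 + 4)(4) = -4 m
7–8 s: ½(4 + 0)(1) = 2 m
Net displacement = -2 m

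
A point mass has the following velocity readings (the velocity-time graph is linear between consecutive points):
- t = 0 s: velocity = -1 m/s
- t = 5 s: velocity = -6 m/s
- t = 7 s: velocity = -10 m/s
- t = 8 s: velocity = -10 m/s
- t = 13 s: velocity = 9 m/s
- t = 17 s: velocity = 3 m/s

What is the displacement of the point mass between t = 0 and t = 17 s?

-22 m

Displacement is the signed area under the v-t curve.
0–5 s: ½(-1 + -6)(5) = -17.5 m
5–7 s: ½(-6 + -10)(2) = -16 m
7–8 s: -10 × 1 = -10 m
8–13 s: ½(-10 + 9)(5) = -2.5 m
13–17 s: ½(9 + 3)(4) = 24 m
Net displacement = -22 m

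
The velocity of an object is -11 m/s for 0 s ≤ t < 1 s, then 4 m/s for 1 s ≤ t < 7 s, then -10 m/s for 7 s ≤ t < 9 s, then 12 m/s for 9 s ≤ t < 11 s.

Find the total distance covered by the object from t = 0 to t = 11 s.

Distance (not displacement) is the total path length: add the absolute areas under v-t.
0–1 s: |-11| × 1 = 11 m
1–7 s: |4| × 6 = 24 m
7–9 s: |-10| × 2 = 20 m
9–11 s: |12| × 2 = 24 m
Total distance = 79 m

79 m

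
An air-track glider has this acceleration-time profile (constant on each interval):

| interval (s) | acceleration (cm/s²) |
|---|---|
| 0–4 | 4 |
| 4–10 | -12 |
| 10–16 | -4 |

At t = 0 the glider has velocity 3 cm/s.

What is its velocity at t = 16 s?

Δv equals the area under the a-t graph; then v = v₀ + Δv.
0–4 s: 4 × 4 = 16 cm/s
4–10 s: -12 × 6 = -72 cm/s
10–16 s: -4 × 6 = -24 cm/s
Δv = -80 cm/s, so v(16) = 3 + (-80) = -77 cm/s.

-77 cm/s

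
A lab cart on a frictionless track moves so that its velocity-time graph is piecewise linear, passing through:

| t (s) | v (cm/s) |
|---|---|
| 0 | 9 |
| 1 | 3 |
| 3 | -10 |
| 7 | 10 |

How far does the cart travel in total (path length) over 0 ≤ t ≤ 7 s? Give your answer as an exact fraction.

447/13 cm

Distance (not displacement) is the total path length: add the absolute areas under v-t.
0–1 s: |½(9 + 3)(1)| = 6 cm
1–3 s: v = 0 at t = 19/13 s; triangle areas 9/13 + 100/13 = 109/13 cm
3–7 s: v = 0 at t = 5 s; triangle areas 10 + 10 = 20 cm
Total distance = 447/13 cm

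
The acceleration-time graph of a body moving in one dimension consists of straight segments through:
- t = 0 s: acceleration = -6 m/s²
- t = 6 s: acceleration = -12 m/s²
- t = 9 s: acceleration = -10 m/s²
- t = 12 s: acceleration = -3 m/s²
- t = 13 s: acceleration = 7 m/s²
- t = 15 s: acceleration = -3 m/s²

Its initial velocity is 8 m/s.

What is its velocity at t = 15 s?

Δv equals the area under the a-t graph; then v = v₀ + Δv.
0–6 s: ½(-6 + -12)(6) = -54 m/s
6–9 s: ½(-12 + -10)(3) = -33 m/s
9–12 s: ½(-10 + -3)(3) = -19.5 m/s
12–13 s: ½(-3 + 7)(1) = 2 m/s
13–15 s: ½(7 + -3)(2) = 4 m/s
Δv = -100.5 m/s, so v(15) = 8 + (-100.5) = -92.5 m/s.

-92.5 m/s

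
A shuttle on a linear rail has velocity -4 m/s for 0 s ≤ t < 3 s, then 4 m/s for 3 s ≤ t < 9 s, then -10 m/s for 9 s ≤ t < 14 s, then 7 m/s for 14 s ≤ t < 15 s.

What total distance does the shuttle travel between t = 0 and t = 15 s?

Total distance travelled is ∫|v| dt — sum the magnitudes of each area piece.
0–3 s: |-4| × 3 = 12 m
3–9 s: |4| × 6 = 24 m
9–14 s: |-10| × 5 = 50 m
14–15 s: |7| × 1 = 7 m
Total distance = 93 m

93 m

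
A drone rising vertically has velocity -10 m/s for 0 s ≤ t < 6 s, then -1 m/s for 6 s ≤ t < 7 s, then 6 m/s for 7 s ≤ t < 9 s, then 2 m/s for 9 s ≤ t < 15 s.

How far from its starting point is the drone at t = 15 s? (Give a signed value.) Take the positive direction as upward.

-37 m

Displacement is the signed area under the v-t curve.
0–6 s: -10 × 6 = -60 m
6–7 s: -1 × 1 = -1 m
7–9 s: 6 × 2 = 12 m
9–15 s: 2 × 6 = 12 m
Net displacement = -37 m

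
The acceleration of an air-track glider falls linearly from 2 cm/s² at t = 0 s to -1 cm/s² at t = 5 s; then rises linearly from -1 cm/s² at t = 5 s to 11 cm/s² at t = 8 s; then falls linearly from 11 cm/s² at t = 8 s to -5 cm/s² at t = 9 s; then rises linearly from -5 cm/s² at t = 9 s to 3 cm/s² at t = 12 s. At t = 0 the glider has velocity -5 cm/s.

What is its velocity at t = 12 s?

12.5 cm/s

Δv equals the area under the a-t graph; then v = v₀ + Δv.
0–5 s: ½(2 + -1)(5) = 2.5 cm/s
5–8 s: ½(-1 + 11)(3) = 15 cm/s
8–9 s: ½(11 + -5)(1) = 3 cm/s
9–12 s: ½(-5 + 3)(3) = -3 cm/s
Δv = 17.5 cm/s, so v(12) = -5 + (17.5) = 12.5 cm/s.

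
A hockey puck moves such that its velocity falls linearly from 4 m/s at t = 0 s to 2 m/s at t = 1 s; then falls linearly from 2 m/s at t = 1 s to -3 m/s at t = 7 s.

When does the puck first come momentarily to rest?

v changes sign on 1–7 s (from 2 to -3); the graph is linear there, so v = 0 at t = 1 + (-2)·(7 − 1)/(-3 − 2) = 3.4 s.

t = 3.4 s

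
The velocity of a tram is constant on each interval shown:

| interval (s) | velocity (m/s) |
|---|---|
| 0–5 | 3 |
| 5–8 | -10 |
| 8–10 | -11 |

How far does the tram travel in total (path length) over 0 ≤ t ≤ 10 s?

67 m

Distance (not displacement) is the total path length: add the absolute areas under v-t.
0–5 s: |3| × 5 = 15 m
5–8 s: |-10| × 3 = 30 m
8–10 s: |-11| × 2 = 22 m
Total distance = 67 m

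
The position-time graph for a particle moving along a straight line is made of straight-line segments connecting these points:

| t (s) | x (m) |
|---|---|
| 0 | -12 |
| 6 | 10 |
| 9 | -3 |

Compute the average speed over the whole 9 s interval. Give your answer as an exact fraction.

Average speed = (total path length)/(elapsed time); on a piecewise-linear x-t graph the path length is Σ|Δx|.
0–6 s: |Δx| = |10 − -12| = 22 m
6–9 s: |Δx| = |-3 − 10| = 13 m
Total path = 35 m; average speed = 35/9 = 35/9 m/s.

35/9 m/s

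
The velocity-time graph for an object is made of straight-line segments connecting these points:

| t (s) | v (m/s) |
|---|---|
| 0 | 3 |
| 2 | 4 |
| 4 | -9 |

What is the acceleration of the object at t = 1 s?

Acceleration is the slope of the v-t graph on 0–2 s: (4 − 3)/(2 − 0) = 0.5 m/s².

0.5 m/s²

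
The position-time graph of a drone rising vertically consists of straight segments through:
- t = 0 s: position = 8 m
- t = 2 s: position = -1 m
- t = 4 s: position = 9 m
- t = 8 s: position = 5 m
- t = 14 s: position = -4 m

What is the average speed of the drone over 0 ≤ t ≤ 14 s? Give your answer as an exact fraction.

16/7 m/s

Average speed = (total path length)/(elapsed time); on a piecewise-linear x-t graph the path length is Σ|Δx|.
0–2 s: |Δx| = |-1 − 8| = 9 m
2–4 s: |Δx| = |9 − -1| = 10 m
4–8 s: |Δx| = |5 − 9| = 4 m
8–14 s: |Δx| = |-4 − 5| = 9 m
Total path = 32 m; average speed = 32/14 = 16/7 m/s.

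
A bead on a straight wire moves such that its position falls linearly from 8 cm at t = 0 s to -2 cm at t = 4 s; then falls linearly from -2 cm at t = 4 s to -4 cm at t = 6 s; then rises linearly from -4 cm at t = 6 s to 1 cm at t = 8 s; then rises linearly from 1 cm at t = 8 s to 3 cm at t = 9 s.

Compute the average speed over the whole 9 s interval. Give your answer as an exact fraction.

19/9 cm/s

Average speed = (total path length)/(elapsed time); on a piecewise-linear x-t graph the path length is Σ|Δx|.
0–4 s: |Δx| = |-2 − 8| = 10 cm
4–6 s: |Δx| = |-4 − -2| = 2 cm
6–8 s: |Δx| = |1 − -4| = 5 cm
8–9 s: |Δx| = |3 − 1| = 2 cm
Total path = 19 cm; average speed = 19/9 = 19/9 cm/s.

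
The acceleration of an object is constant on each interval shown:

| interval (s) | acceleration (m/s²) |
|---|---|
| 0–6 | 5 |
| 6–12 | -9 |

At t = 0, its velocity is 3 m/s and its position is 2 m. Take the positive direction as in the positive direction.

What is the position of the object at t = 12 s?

146 m

On each constant-a segment, Δv = aΔt and Δx = v₀Δt + ½aΔt²; chain segment to segment.
0–6 s: v starts 3 m/s; Δx = 3·6 + ½·5·6² = 108 m; v ends 33 m/s.
6–12 s: v starts 33 m/s; Δx = 33·6 + ½·-9·6² = 36 m; v ends -21 m/s.
x(12) = 2 + Σ Δx = 146 m.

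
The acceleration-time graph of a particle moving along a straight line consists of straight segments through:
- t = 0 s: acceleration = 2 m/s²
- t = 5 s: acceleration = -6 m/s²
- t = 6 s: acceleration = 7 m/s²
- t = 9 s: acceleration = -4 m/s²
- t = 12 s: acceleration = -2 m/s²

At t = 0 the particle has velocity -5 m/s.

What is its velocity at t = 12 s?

Δv equals the area under the a-t graph; then v = v₀ + Δv.
0–5 s: ½(2 + -6)(5) = -10 m/s
5–6 s: ½(-6 + 7)(1) = 0.5 m/s
6–9 s: ½(7 + -4)(3) = 4.5 m/s
9–12 s: ½(-4 + -2)(3) = -9 m/s
Δv = -14 m/s, so v(12) = -5 + (-14) = -19 m/s.

-19 m/s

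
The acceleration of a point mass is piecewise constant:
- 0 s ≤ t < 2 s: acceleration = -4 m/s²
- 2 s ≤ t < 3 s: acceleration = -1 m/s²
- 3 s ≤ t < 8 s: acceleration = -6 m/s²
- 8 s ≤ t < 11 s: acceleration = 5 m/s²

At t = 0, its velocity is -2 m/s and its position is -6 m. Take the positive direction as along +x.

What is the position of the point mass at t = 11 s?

-259 m

On each constant-a segment, Δv = aΔt and Δx = v₀Δt + ½aΔt²; chain segment to segment.
0–2 s: v starts -2 m/s; Δx = -2·2 + ½·-4·2² = -12 m; v ends -10 m/s.
2–3 s: v starts -10 m/s; Δx = -10·1 + ½·-1·1² = -10.5 m; v ends -11 m/s.
3–8 s: v starts -11 m/s; Δx = -11·5 + ½·-6·5² = -130 m; v ends -41 m/s.
8–11 s: v starts -41 m/s; Δx = -41·3 + ½·5·3² = -100.5 m; v ends -26 m/s.
x(11) = -6 + Σ Δx = -259 m.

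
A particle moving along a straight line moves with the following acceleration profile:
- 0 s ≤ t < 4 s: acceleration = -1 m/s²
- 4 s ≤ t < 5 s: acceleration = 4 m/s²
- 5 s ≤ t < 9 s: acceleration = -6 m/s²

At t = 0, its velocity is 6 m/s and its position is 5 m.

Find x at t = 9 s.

On each constant-a segment, Δv = aΔt and Δx = v₀Δt + ½aΔt²; chain segment to segment.
0–4 s: v starts 6 m/s; Δx = 6·4 + ½·-1·4² = 16 m; v ends 2 m/s.
4–5 s: v starts 2 m/s; Δx = 2·1 + ½·4·1² = 4 m; v ends 6 m/s.
5–9 s: v starts 6 m/s; Δx = 6·4 + ½·-6·4² = -24 m; v ends -18 m/s.
x(9) = 5 + Σ Δx = 1 m.

1 m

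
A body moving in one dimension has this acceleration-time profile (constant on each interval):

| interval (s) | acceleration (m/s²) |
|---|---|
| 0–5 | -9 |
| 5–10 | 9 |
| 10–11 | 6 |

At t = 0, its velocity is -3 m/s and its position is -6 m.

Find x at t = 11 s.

-261 m

On each constant-a segment, Δv = aΔt and Δx = v₀Δt + ½aΔt²; chain segment to segment.
0–5 s: v starts -3 m/s; Δx = -3·5 + ½·-9·5² = -127.5 m; v ends -48 m/s.
5–10 s: v starts -48 m/s; Δx = -48·5 + ½·9·5² = -127.5 m; v ends -3 m/s.
10–11 s: v starts -3 m/s; Δx = -3·1 + ½·6·1² = 0 m; v ends 3 m/s.
x(11) = -6 + Σ Δx = -261 m.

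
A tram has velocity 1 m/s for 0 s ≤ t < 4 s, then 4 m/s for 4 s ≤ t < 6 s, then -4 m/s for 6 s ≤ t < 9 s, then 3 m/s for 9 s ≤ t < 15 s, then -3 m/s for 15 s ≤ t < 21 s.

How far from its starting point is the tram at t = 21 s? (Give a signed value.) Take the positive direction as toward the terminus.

0 m

Net displacement equals the area under the velocity-time graph (areas below the axis count negative).
0–4 s: 1 × 4 = 4 m
4–6 s: 4 × 2 = 8 m
6–9 s: -4 × 3 = -12 m
9–15 s: 3 × 6 = 18 m
15–21 s: -3 × 6 = -18 m
Net displacement = 0 m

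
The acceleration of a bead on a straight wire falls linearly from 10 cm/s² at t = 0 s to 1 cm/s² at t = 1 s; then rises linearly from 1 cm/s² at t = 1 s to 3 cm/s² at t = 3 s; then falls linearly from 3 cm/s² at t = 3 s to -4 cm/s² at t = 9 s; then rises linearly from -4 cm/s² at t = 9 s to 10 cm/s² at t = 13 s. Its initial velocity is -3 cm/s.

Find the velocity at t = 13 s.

Δv equals the area under the a-t graph; then v = v₀ + Δv.
0–1 s: ½(10 + 1)(1) = 5.5 cm/s
1–3 s: ½(1 + 3)(2) = 4 cm/s
3–9 s: ½(3 + -4)(6) = -3 cm/s
9–13 s: ½(-4 + 10)(4) = 12 cm/s
Δv = 18.5 cm/s, so v(13) = -3 + (18.5) = 15.5 cm/s.

15.5 cm/s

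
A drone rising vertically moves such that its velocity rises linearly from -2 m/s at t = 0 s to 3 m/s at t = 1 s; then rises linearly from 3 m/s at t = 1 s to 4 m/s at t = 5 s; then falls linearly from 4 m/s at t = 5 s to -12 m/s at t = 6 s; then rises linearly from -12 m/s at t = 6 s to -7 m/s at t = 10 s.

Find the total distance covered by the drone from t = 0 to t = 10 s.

Distance (not displacement) is the total path length: add the absolute areas under v-t.
0–1 s: v = 0 at t = 0.4 s; triangle areas 0.4 + 0.9 = 1.3 m
1–5 s: |½(3 + 4)(4)| = 14 m
5–6 s: v = 0 at t = 5.25 s; triangle areas 0.5 + 4.5 = 5 m
6–10 s: |½(-12 + -7)(4)| = 38 m
Total distance = 58.3 m

58.3 m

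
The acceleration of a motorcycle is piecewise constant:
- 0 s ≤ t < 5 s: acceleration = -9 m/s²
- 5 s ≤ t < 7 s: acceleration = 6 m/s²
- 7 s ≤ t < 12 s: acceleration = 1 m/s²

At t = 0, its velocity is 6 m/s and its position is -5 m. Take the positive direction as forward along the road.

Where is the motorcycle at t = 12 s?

-276 m

On each constant-a segment, Δv = aΔt and Δx = v₀Δt + ½aΔt²; chain segment to segment.
0–5 s: v starts 6 m/s; Δx = 6·5 + ½·-9·5² = -82.5 m; v ends -39 m/s.
5–7 s: v starts -39 m/s; Δx = -39·2 + ½·6·2² = -66 m; v ends -27 m/s.
7–12 s: v starts -27 m/s; Δx = -27·5 + ½·1·5² = -122.5 m; v ends -22 m/s.
x(12) = -5 + Σ Δx = -276 m.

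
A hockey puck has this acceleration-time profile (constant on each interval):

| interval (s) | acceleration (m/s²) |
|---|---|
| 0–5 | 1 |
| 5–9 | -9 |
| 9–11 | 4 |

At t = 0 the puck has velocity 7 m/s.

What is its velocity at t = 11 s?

Δv equals the area under the a-t graph; then v = v₀ + Δv.
0–5 s: 1 × 5 = 5 m/s
5–9 s: -9 × 4 = -36 m/s
9–11 s: 4 × 2 = 8 m/s
Δv = -23 m/s, so v(11) = 7 + (-23) = -16 m/s.

-16 m/s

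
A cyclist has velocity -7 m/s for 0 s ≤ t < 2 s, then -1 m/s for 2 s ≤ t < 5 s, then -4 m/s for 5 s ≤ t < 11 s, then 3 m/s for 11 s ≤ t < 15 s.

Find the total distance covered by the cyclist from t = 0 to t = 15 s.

53 m

Total distance travelled is ∫|v| dt — sum the magnitudes of each area piece.
0–2 s: |-7| × 2 = 14 m
2–5 s: |-1| × 3 = 3 m
5–11 s: |-4| × 6 = 24 m
11–15 s: |3| × 4 = 12 m
Total distance = 53 m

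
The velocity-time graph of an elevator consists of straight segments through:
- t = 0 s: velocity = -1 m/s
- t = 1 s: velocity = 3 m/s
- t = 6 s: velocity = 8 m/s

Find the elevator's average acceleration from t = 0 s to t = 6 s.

Average acceleration = Δv/Δt = (8 − -1)/(6 − 0) = 1.5 m/s².

1.5 m/s²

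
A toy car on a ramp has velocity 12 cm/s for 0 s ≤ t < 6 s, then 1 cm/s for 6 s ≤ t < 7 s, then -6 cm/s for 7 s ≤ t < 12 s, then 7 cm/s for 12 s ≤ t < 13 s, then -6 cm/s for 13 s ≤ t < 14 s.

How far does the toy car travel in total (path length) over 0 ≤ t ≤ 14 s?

116 cm

Total distance travelled is ∫|v| dt — sum the magnitudes of each area piece.
0–6 s: |12| × 6 = 72 cm
6–7 s: |1| × 1 = 1 cm
7–12 s: |-6| × 5 = 30 cm
12–13 s: |7| × 1 = 7 cm
13–14 s: |-6| × 1 = 6 cm
Total distance = 116 cm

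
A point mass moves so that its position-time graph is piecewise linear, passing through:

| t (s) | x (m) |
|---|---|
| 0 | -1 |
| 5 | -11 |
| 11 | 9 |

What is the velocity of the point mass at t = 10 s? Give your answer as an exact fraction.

10/3 m/s

Velocity is the slope of the x-t graph on 5–11 s: (9 − -11)/(11 − 5) = 10/3 m/s.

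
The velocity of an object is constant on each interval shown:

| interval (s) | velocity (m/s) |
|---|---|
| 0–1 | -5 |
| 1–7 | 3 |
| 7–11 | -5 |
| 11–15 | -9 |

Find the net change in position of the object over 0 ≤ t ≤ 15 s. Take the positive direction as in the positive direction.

Displacement is the signed area under the v-t curve.
0–1 s: -5 × 1 = -5 m
1–7 s: 3 × 6 = 18 m
7–11 s: -5 × 4 = -20 m
11–15 s: -9 × 4 = -36 m
Net displacement = -43 m

-43 m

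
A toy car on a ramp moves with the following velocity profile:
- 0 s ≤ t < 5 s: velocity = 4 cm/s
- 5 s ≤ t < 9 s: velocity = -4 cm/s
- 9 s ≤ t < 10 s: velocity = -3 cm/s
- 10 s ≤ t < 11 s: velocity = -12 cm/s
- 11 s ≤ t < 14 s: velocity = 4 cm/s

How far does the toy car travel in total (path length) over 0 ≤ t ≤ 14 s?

Total distance travelled is ∫|v| dt — sum the magnitudes of each area piece.
0–5 s: |4| × 5 = 20 cm
5–9 s: |-4| × 4 = 16 cm
9–10 s: |-3| × 1 = 3 cm
10–11 s: |-12| × 1 = 12 cm
11–14 s: |4| × 3 = 12 cm
Total distance = 63 cm

63 cm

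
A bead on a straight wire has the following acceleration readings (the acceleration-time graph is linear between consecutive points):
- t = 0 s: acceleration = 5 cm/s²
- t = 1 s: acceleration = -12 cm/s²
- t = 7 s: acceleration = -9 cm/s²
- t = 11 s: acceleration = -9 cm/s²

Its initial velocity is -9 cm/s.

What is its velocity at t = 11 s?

Δv equals the area under the a-t graph; then v = v₀ + Δv.
0–1 s: ½(5 + -12)(1) = -3.5 cm/s
1–7 s: ½(-12 + -9)(6) = -63 cm/s
7–11 s: -9 × 4 = -36 cm/s
Δv = -102.5 cm/s, so v(11) = -9 + (-102.5) = -111.5 cm/s.

-111.5 cm/s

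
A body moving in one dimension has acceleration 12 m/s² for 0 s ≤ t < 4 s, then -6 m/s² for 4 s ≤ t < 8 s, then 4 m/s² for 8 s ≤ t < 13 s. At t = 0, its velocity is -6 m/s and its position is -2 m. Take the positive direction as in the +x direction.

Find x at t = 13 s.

330 m

On each constant-a segment, Δv = aΔt and Δx = v₀Δt + ½aΔt²; chain segment to segment.
0–4 s: v starts -6 m/s; Δx = -6·4 + ½·12·4² = 72 m; v ends 42 m/s.
4–8 s: v starts 42 m/s; Δx = 42·4 + ½·-6·4² = 120 m; v ends 18 m/s.
8–13 s: v starts 18 m/s; Δx = 18·5 + ½·4·5² = 140 m; v ends 38 m/s.
x(13) = -2 + Σ Δx = 330 m.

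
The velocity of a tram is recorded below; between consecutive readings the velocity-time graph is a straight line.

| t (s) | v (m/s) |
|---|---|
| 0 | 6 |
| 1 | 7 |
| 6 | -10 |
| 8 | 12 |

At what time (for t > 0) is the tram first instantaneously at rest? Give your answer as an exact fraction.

t = 52/17 s

v changes sign on 1–6 s (from 7 to -10); the graph is linear there, so v = 0 at t = 1 + (-7)·(6 − 1)/(-10 − 7) = 52/17 s.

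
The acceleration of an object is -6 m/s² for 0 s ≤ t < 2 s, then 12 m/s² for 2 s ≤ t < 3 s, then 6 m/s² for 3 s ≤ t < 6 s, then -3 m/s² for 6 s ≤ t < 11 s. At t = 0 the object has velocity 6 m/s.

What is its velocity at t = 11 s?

Δv equals the area under the a-t graph; then v = v₀ + Δv.
0–2 s: -6 × 2 = -12 m/s
2–3 s: 12 × 1 = 12 m/s
3–6 s: 6 × 3 = 18 m/s
6–11 s: -3 × 5 = -15 m/s
Δv = 3 m/s, so v(11) = 6 + (3) = 9 m/s.

9 m/s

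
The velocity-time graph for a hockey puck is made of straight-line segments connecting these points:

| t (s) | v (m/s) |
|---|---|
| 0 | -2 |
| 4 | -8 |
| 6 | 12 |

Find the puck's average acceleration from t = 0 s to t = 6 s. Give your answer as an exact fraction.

7/3 m/s²

Average acceleration = Δv/Δt = (12 − -2)/(6 − 0) = 7/3 m/s².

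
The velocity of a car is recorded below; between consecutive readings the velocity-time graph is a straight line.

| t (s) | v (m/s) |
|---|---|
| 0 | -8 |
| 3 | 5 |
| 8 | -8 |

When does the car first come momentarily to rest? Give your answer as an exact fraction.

v changes sign on 0–3 s (from -8 to 5); the graph is linear there, so v = 0 at t = 0 + (8)·(3 − 0)/(5 − -8) = 24/13 s.

t = 24/13 s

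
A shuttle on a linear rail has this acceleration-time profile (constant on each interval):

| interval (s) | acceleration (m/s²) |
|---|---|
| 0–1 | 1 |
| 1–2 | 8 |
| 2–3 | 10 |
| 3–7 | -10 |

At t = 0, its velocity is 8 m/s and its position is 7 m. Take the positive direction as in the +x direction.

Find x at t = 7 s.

On each constant-a segment, Δv = aΔt and Δx = v₀Δt + ½aΔt²; chain segment to segment.
0–1 s: v starts 8 m/s; Δx = 8·1 + ½·1·1² = 8.5 m; v ends 9 m/s.
1–2 s: v starts 9 m/s; Δx = 9·1 + ½·8·1² = 13 m; v ends 17 m/s.
2–3 s: v starts 17 m/s; Δx = 17·1 + ½·10·1² = 22 m; v ends 27 m/s.
3–7 s: v starts 27 m/s; Δx = 27·4 + ½·-10·4² = 28 m; v ends -13 m/s.
x(7) = 7 + Σ Δx = 78.5 m.

78.5 m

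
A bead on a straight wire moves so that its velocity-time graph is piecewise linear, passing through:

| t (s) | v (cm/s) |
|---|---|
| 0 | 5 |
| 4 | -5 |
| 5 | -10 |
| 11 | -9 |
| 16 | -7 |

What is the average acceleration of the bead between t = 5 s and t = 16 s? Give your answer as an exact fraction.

Average acceleration = Δv/Δt = (-7 − -10)/(16 − 5) = 3/11 cm/s².

3/11 cm/s²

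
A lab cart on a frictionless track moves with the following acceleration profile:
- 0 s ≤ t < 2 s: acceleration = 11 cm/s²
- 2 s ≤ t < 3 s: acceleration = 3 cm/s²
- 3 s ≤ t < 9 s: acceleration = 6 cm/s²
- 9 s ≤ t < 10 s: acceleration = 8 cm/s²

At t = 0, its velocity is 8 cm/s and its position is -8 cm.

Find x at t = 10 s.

440.5 cm

On each constant-a segment, Δv = aΔt and Δx = v₀Δt + ½aΔt²; chain segment to segment.
0–2 s: v starts 8 cm/s; Δx = 8·2 + ½·11·2² = 38 cm; v ends 30 cm/s.
2–3 s: v starts 30 cm/s; Δx = 30·1 + ½·3·1² = 31.5 cm; v ends 33 cm/s.
3–9 s: v starts 33 cm/s; Δx = 33·6 + ½·6·6² = 306 cm; v ends 69 cm/s.
9–10 s: v starts 69 cm/s; Δx = 69·1 + ½·8·1² = 73 cm; v ends 77 cm/s.
x(10) = -8 + Σ Δx = 440.5 cm.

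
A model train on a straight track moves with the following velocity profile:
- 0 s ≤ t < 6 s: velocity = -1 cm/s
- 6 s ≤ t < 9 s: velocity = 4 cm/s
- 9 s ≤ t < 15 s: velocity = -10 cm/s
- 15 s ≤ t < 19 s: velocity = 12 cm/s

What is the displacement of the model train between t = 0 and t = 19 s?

Net displacement equals the area under the velocity-time graph (areas below the axis count negative).
0–6 s: -1 × 6 = -6 cm
6–9 s: 4 × 3 = 12 cm
9–15 s: -10 × 6 = -60 cm
15–19 s: 12 × 4 = 48 cm
Net displacement = -6 cm

-6 cm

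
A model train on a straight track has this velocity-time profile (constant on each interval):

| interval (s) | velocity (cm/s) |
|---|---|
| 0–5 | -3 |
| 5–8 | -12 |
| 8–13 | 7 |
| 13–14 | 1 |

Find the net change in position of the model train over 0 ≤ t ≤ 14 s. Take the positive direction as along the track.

-15 cm

Displacement is the signed area under the v-t curve.
0–5 s: -3 × 5 = -15 cm
5–8 s: -12 × 3 = -36 cm
8–13 s: 7 × 5 = 35 cm
13–14 s: 1 × 1 = 1 cm
Net displacement = -15 cm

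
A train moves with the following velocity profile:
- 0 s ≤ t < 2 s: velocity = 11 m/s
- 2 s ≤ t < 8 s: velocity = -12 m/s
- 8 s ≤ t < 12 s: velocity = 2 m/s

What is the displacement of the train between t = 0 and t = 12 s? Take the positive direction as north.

-42 m

Displacement is the signed area under the v-t curve.
0–2 s: 11 × 2 = 22 m
2–8 s: -12 × 6 = -72 m
8–12 s: 2 × 4 = 8 m
Net displacement = -42 m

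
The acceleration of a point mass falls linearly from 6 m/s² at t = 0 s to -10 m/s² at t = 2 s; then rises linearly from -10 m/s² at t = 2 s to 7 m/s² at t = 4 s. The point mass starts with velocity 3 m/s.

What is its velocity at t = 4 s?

Δv equals the area under the a-t graph; then v = v₀ + Δv.
0–2 s: ½(6 + -10)(2) = -4 m/s
2–4 s: ½(-10 + 7)(2) = -3 m/s
Δv = -7 m/s, so v(4) = 3 + (-7) = -4 m/s.

-4 m/s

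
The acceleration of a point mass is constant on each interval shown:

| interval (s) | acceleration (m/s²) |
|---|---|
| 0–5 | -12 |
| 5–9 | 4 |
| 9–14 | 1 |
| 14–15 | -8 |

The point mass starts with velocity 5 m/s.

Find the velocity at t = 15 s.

-42 m/s

Δv equals the area under the a-t graph; then v = v₀ + Δv.
0–5 s: -12 × 5 = -60 m/s
5–9 s: 4 × 4 = 16 m/s
9–14 s: 1 × 5 = 5 m/s
14–15 s: -8 × 1 = -8 m/s
Δv = -47 m/s, so v(15) = 5 + (-47) = -42 m/s.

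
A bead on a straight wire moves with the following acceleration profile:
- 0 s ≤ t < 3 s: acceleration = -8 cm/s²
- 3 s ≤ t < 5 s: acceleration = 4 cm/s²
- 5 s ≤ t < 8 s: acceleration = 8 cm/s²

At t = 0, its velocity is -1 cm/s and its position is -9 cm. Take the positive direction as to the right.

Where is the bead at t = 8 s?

-105 cm

On each constant-a segment, Δv = aΔt and Δx = v₀Δt + ½aΔt²; chain segment to segment.
0–3 s: v starts -1 cm/s; Δx = -1·3 + ½·-8·3² = -39 cm; v ends -25 cm/s.
3–5 s: v starts -25 cm/s; Δx = -25·2 + ½·4·2² = -42 cm; v ends -17 cm/s.
5–8 s: v starts -17 cm/s; Δx = -17·3 + ½·8·3² = -15 cm; v ends 7 cm/s.
x(8) = -9 + Σ Δx = -105 cm.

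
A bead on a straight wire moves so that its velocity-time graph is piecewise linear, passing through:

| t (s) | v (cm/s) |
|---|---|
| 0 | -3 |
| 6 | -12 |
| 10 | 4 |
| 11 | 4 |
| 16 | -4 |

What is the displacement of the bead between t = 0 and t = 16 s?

-57 cm

Displacement is the signed area under the v-t curve.
0–6 s: ½(-3 + -12)(6) = -45 cm
6–10 s: ½(-12 + 4)(4) = -16 cm
10–11 s: 4 × 1 = 4 cm
11–16 s: ½(4 + -4)(5) = 0 cm
Net displacement = -57 cm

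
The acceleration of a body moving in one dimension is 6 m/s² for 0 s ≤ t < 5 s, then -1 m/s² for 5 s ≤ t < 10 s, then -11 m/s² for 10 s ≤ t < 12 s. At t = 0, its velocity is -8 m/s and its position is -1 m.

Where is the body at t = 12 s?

143.5 m

On each constant-a segment, Δv = aΔt and Δx = v₀Δt + ½aΔt²; chain segment to segment.
0–5 s: v starts -8 m/s; Δx = -8·5 + ½·6·5² = 35 m; v ends 22 m/s.
5–10 s: v starts 22 m/s; Δx = 22·5 + ½·-1·5² = 97.5 m; v ends 17 m/s.
10–12 s: v starts 17 m/s; Δx = 17·2 + ½·-11·2² = 12 m; v ends -5 m/s.
x(12) = -1 + Σ Δx = 143.5 m.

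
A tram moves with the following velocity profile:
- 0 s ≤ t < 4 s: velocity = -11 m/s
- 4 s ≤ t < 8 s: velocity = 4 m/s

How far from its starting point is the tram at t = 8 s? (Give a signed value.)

-28 m

Net displacement equals the area under the velocity-time graph (areas below the axis count negative).
0–4 s: -11 × 4 = -44 m
4–8 s: 4 × 4 = 16 m
Net displacement = -28 m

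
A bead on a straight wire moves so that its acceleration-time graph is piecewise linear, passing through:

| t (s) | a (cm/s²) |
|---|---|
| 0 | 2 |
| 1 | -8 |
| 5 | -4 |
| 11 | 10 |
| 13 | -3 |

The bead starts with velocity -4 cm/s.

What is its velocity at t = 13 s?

-6 cm/s

Δv equals the area under the a-t graph; then v = v₀ + Δv.
0–1 s: ½(2 + -8)(1) = -3 cm/s
1–5 s: ½(-8 + -4)(4) = -24 cm/s
5–11 s: ½(-4 + 10)(6) = 18 cm/s
11–13 s: ½(10 + -3)(2) = 7 cm/s
Δv = -2 cm/s, so v(13) = -4 + (-2) = -6 cm/s.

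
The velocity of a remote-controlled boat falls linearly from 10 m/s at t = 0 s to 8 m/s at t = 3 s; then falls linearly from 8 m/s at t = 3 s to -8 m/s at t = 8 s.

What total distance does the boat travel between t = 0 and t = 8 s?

Total distance travelled is ∫|v| dt — sum the magnitudes of each area piece.
0–3 s: |½(10 + 8)(3)| = 27 m
3–8 s: v = 0 at t = 5.5 s; triangle areas 10 + 10 = 20 m
Total distance = 47 m

47 m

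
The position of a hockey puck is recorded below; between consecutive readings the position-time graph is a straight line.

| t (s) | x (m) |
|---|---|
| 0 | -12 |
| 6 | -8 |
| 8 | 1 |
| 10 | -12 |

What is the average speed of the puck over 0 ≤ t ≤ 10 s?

Average speed = (total path length)/(elapsed time); on a piecewise-linear x-t graph the path length is Σ|Δx|.
0–6 s: |Δx| = |-8 − -12| = 4 m
6–8 s: |Δx| = |1 − -8| = 9 m
8–10 s: |Δx| = |-12 − 1| = 13 m
Total path = 26 m; average speed = 26/10 = 2.6 m/s.

2.6 m/s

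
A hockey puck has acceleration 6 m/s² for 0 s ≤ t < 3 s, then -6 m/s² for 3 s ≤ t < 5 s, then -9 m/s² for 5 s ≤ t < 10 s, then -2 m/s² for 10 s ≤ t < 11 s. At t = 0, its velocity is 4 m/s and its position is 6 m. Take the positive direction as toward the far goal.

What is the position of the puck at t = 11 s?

On each constant-a segment, Δv = aΔt and Δx = v₀Δt + ½aΔt²; chain segment to segment.
0–3 s: v starts 4 m/s; Δx = 4·3 + ½·6·3² = 39 m; v ends 22 m/s.
3–5 s: v starts 22 m/s; Δx = 22·2 + ½·-6·2² = 32 m; v ends 10 m/s.
5–10 s: v starts 10 m/s; Δx = 10·5 + ½·-9·5² = -62.5 m; v ends -35 m/s.
10–11 s: v starts -35 m/s; Δx = -35·1 + ½·-2·1² = -36 m; v ends -37 m/s.
x(11) = 6 + Σ Δx = -21.5 m.

-21.5 m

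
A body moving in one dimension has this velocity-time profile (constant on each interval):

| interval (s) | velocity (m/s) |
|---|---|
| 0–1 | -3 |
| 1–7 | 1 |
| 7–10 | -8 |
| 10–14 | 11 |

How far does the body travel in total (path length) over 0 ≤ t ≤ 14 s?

77 m

Total distance travelled is ∫|v| dt — sum the magnitudes of each area piece.
0–1 s: |-3| × 1 = 3 m
1–7 s: |1| × 6 = 6 m
7–10 s: |-8| × 3 = 24 m
10–14 s: |11| × 4 = 44 m
Total distance = 77 m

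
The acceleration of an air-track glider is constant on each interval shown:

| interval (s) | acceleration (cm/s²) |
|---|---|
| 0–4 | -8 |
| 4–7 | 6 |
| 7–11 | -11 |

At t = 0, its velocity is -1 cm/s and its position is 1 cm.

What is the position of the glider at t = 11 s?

-287 cm

On each constant-a segment, Δv = aΔt and Δx = v₀Δt + ½aΔt²; chain segment to segment.
0–4 s: v starts -1 cm/s; Δx = -1·4 + ½·-8·4² = -68 cm; v ends -33 cm/s.
4–7 s: v starts -33 cm/s; Δx = -33·3 + ½·6·3² = -72 cm; v ends -15 cm/s.
7–11 s: v starts -15 cm/s; Δx = -15·4 + ½·-11·4² = -148 cm; v ends -59 cm/s.
x(11) = 1 + Σ Δx = -287 cm.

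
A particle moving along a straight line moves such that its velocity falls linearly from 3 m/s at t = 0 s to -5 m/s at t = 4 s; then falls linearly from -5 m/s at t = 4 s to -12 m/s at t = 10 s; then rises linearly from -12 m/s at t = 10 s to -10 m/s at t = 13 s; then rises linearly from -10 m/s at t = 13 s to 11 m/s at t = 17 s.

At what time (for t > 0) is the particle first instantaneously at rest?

t = 1.5 s

v changes sign on 0–4 s (from 3 to -5); the graph is linear there, so v = 0 at t = 0 + (-3)·(4 − 0)/(-5 − 3) = 1.5 s.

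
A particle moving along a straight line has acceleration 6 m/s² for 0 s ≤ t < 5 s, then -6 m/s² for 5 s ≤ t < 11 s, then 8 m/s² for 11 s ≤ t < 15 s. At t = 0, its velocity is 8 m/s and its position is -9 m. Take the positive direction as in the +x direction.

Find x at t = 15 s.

On each constant-a segment, Δv = aΔt and Δx = v₀Δt + ½aΔt²; chain segment to segment.
0–5 s: v starts 8 m/s; Δx = 8·5 + ½·6·5² = 115 m; v ends 38 m/s.
5–11 s: v starts 38 m/s; Δx = 38·6 + ½·-6·6² = 120 m; v ends 2 m/s.
11–15 s: v starts 2 m/s; Δx = 2·4 + ½·8·4² = 72 m; v ends 34 m/s.
x(15) = -9 + Σ Δx = 298 m.

298 m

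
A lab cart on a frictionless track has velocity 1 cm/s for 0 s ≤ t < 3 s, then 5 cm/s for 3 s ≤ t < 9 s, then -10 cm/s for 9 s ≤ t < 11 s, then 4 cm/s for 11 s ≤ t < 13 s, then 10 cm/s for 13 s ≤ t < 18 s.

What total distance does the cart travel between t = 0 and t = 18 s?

Distance (not displacement) is the total path length: add the absolute areas under v-t.
0–3 s: |1| × 3 = 3 cm
3–9 s: |5| × 6 = 30 cm
9–11 s: |-10| × 2 = 20 cm
11–13 s: |4| × 2 = 8 cm
13–18 s: |10| × 5 = 50 cm
Total distance = 111 cm

111 cm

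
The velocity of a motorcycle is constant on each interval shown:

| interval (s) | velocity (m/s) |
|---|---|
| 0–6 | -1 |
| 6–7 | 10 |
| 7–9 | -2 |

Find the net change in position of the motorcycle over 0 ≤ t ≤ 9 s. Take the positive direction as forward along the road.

0 m

Net displacement equals the area under the velocity-time graph (areas below the axis count negative).
0–6 s: -1 × 6 = -6 m
6–7 s: 10 × 1 = 10 m
7–9 s: -2 × 2 = -4 m
Net displacement = 0 m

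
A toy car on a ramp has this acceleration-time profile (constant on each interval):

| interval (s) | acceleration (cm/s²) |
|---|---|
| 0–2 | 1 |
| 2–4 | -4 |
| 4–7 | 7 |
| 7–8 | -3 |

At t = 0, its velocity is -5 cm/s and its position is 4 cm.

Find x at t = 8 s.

-11 cm

On each constant-a segment, Δv = aΔt and Δx = v₀Δt + ½aΔt²; chain segment to segment.
0–2 s: v starts -5 cm/s; Δx = -5·2 + ½·1·2² = -8 cm; v ends -3 cm/s.
2–4 s: v starts -3 cm/s; Δx = -3·2 + ½·-4·2² = -14 cm; v ends -11 cm/s.
4–7 s: v starts -11 cm/s; Δx = -11·3 + ½·7·3² = -1.5 cm; v ends 10 cm/s.
7–8 s: v starts 10 cm/s; Δx = 10·1 + ½·-3·1² = 8.5 cm; v ends 7 cm/s.
x(8) = 4 + Σ Δx = -11 cm.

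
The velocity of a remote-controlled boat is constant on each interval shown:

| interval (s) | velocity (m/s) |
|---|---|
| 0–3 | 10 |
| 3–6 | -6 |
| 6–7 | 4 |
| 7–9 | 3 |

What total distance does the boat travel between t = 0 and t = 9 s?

58 m

Total distance travelled is ∫|v| dt — sum the magnitudes of each area piece.
0–3 s: |10| × 3 = 30 m
3–6 s: |-6| × 3 = 18 m
6–7 s: |4| × 1 = 4 m
7–9 s: |3| × 2 = 6 m
Total distance = 58 m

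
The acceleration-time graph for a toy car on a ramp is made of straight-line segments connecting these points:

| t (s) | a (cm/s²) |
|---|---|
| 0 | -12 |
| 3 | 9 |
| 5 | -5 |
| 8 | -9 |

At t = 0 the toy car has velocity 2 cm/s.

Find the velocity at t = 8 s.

-19.5 cm/s

Δv equals the area under the a-t graph; then v = v₀ + Δv.
0–3 s: ½(-12 + 9)(3) = -4.5 cm/s
3–5 s: ½(9 + -5)(2) = 4 cm/s
5–8 s: ½(-5 + -9)(3) = -21 cm/s
Δv = -21.5 cm/s, so v(8) = 2 + (-21.5) = -19.5 cm/s.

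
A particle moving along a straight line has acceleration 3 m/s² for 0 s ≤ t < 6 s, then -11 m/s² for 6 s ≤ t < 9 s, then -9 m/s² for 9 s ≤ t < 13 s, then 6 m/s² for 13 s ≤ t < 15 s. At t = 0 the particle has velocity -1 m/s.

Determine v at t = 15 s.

-40 m/s

Δv equals the area under the a-t graph; then v = v₀ + Δv.
0–6 s: 3 × 6 = 18 m/s
6–9 s: -11 × 3 = -33 m/s
9–13 s: -9 × 4 = -36 m/s
13–15 s: 6 × 2 = 12 m/s
Δv = -39 m/s, so v(15) = -1 + (-39) = -40 m/s.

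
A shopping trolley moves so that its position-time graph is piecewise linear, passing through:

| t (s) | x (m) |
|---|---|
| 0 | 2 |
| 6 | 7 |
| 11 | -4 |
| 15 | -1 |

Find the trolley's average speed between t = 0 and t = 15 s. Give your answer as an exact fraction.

Average speed = (total path length)/(elapsed time); on a piecewise-linear x-t graph the path length is Σ|Δx|.
0–6 s: |Δx| = |7 − 2| = 5 m
6–11 s: |Δx| = |-4 − 7| = 11 m
11–15 s: |Δx| = |-1 − -4| = 3 m
Total path = 19 m; average speed = 19/15 = 19/15 m/s.

19/15 m/s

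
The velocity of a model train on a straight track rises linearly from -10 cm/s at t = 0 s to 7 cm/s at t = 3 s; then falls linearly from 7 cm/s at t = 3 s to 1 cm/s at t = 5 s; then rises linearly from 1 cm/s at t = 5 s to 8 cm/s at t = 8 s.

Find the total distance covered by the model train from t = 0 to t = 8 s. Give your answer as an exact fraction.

Distance (not displacement) is the total path length: add the absolute areas under v-t.
0–3 s: v = 0 at t = 30/17 s; triangle areas 150/17 + 147/34 = 447/34 cm
3–5 s: |½(7 + 1)(2)| = 8 cm
5–8 s: |½(1 + 8)(3)| = 13.5 cm
Total distance = 589/17 cm

589/17 cm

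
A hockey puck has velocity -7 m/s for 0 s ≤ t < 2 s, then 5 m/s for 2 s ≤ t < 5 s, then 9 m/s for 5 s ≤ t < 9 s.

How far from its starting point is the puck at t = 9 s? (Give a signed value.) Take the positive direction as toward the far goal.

Net displacement equals the area under the velocity-time graph (areas below the axis count negative).
0–2 s: -7 × 2 = -14 m
2–5 s: 5 × 3 = 15 m
5–9 s: 9 × 4 = 36 m
Net displacement = 37 m

37 m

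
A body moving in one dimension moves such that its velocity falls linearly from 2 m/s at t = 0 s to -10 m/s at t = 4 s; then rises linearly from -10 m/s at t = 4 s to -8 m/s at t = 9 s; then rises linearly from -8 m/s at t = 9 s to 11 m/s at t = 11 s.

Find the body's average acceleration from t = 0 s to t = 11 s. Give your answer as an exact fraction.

9/11 m/s²

Average acceleration = Δv/Δt = (11 − 2)/(11 − 0) = 9/11 m/s².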